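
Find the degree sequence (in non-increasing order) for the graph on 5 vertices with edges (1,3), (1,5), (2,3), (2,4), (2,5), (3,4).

Step 1: Count edges incident to each vertex:
  deg(1) = 2 (neighbors: 3, 5)
  deg(2) = 3 (neighbors: 3, 4, 5)
  deg(3) = 3 (neighbors: 1, 2, 4)
  deg(4) = 2 (neighbors: 2, 3)
  deg(5) = 2 (neighbors: 1, 2)

Step 2: Sort degrees in non-increasing order:
  Degrees: [2, 3, 3, 2, 2] -> sorted: [3, 3, 2, 2, 2]

Degree sequence: [3, 3, 2, 2, 2]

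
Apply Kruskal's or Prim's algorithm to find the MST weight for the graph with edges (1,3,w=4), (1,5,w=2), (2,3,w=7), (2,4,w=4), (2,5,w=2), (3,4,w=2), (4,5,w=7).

Apply Kruskal's algorithm (sort edges by weight, add if no cycle):

Sorted edges by weight:
  (1,5) w=2
  (2,5) w=2
  (3,4) w=2
  (1,3) w=4
  (2,4) w=4
  (2,3) w=7
  (4,5) w=7

Add edge (1,5) w=2 -- no cycle. Running total: 2
Add edge (2,5) w=2 -- no cycle. Running total: 4
Add edge (3,4) w=2 -- no cycle. Running total: 6
Add edge (1,3) w=4 -- no cycle. Running total: 10

MST edges: (1,5,w=2), (2,5,w=2), (3,4,w=2), (1,3,w=4)
Total MST weight: 2 + 2 + 2 + 4 = 10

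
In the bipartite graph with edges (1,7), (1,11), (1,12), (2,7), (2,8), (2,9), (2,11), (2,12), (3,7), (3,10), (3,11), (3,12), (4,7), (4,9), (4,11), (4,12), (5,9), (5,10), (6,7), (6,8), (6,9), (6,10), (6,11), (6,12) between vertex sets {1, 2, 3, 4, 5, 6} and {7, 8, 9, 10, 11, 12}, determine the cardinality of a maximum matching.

Step 1: List the neighbors of each left vertex:
  1: 7, 11, 12
  2: 7, 8, 9, 11, 12
  3: 7, 10, 11, 12
  4: 7, 9, 11, 12
  5: 9, 10
  6: 7, 8, 9, 10, 11, 12

Step 2: Greedily match left vertices, then look for augmenting paths:
  Match 1 -- 7
  Match 2 -- 8
  Match 3 -- 10
  Match 4 -- 12
  Match 5 -- 9
  Match 6 -- 11
  No augmenting path remains.

Step 3: Verify this is maximum:
  Matching size 6 = min(|L|, |R|) = min(6, 6), which is an upper bound, so this matching is maximum.

Maximum matching: {(1,7), (2,8), (3,10), (4,12), (5,9), (6,11)}
Size: 6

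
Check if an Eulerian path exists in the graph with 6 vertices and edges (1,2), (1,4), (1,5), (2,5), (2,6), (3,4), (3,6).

Step 1: Find the degree of each vertex:
  deg(1) = 3
  deg(2) = 3
  deg(3) = 2
  deg(4) = 2
  deg(5) = 2
  deg(6) = 2

Step 2: Count vertices with odd degree:
  Odd-degree vertices: 1, 2 (2 total)

Step 3: Apply Euler's theorem:
  - Eulerian circuit exists iff graph is connected and all vertices have even degree
  - Eulerian path exists iff graph is connected and has 0 or 2 odd-degree vertices

Graph is connected with exactly 2 odd-degree vertices (1, 2).
Eulerian path exists (starting and ending at the odd-degree vertices), but no Eulerian circuit.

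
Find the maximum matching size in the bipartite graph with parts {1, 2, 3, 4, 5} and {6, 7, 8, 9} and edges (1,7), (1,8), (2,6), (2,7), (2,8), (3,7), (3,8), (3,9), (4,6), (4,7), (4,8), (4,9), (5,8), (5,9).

Step 1: List the neighbors of each left vertex:
  1: 7, 8
  2: 6, 7, 8
  3: 7, 8, 9
  4: 6, 7, 8, 9
  5: 8, 9

Step 2: Greedily match left vertices, then look for augmenting paths:
  Match 1 -- 7
  Match 2 -- 6
  Match 3 -- 8
  Match 4 -- 9
  No augmenting path remains.

Step 3: Verify this is maximum:
  Matching size 4 = min(|L|, |R|) = min(5, 4), which is an upper bound, so this matching is maximum.

Maximum matching: {(1,7), (2,6), (3,8), (4,9)}
Size: 4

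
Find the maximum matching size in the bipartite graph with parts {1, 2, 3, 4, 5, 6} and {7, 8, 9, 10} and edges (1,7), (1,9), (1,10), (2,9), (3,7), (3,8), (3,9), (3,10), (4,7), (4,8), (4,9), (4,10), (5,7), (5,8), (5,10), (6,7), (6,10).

Step 1: List the neighbors of each left vertex:
  1: 7, 9, 10
  2: 9
  3: 7, 8, 9, 10
  4: 7, 8, 9, 10
  5: 7, 8, 10
  6: 7, 10

Step 2: Greedily match left vertices, then look for augmenting paths:
  Match 1 -- 7
  Match 2 -- 9
  Match 3 -- 8
  Match 4 -- 10
  No augmenting path remains.

Step 3: Verify this is maximum:
  Matching size 4 = min(|L|, |R|) = min(6, 4), which is an upper bound, so this matching is maximum.

Maximum matching: {(1,7), (2,9), (3,8), (4,10)}
Size: 4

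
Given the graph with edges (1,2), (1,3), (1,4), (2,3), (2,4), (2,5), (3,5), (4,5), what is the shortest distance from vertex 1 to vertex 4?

Step 1: Build adjacency list:
  1: 2, 3, 4
  2: 1, 3, 4, 5
  3: 1, 2, 5
  4: 1, 2, 5
  5: 2, 3, 4

Step 2: BFS from vertex 1 to find shortest path to 4:
  vertex 2 reached at distance 1
  vertex 3 reached at distance 1
  vertex 4 reached at distance 1

Step 3: Shortest path: 1 -> 4
Path length: 1 edge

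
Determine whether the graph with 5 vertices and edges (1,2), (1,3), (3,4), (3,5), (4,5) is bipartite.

Step 1: Attempt 2-coloring using BFS:
  Start at vertex 1, assign color 0
  Color vertex 2 with color 1 (neighbor of 1)
  Color vertex 3 with color 1 (neighbor of 1)
  Color vertex 4 with color 0 (neighbor of 3)
  Color vertex 5 with color 0 (neighbor of 3)

Step 2: Conflict found! Vertices 4 and 5 are adjacent but have the same color.
This means the graph contains an odd cycle.

The graph is NOT bipartite.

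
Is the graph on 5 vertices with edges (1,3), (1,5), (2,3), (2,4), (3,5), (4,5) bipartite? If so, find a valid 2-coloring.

Step 1: Attempt 2-coloring using BFS:
  Start at vertex 1, assign color 0
  Color vertex 3 with color 1 (neighbor of 1)
  Color vertex 5 with color 1 (neighbor of 1)
  Color vertex 2 with color 0 (neighbor of 3)

Step 2: Conflict found! Vertices 3 and 5 are adjacent but have the same color.
This means the graph contains an odd cycle.

The graph is NOT bipartite.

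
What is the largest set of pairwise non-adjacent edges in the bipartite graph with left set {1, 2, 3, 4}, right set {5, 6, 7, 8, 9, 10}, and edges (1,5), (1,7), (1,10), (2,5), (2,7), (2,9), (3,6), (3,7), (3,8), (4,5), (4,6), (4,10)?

Step 1: List the neighbors of each left vertex:
  1: 5, 7, 10
  2: 5, 7, 9
  3: 6, 7, 8
  4: 5, 6, 10

Step 2: Greedily match left vertices, then look for augmenting paths:
  Match 1 -- 5
  Match 2 -- 7
  Match 3 -- 6
  Match 4 -- 10
  No augmenting path remains.

Step 3: Verify this is maximum:
  Matching size 4 = min(|L|, |R|) = min(4, 6), which is an upper bound, so this matching is maximum.

Maximum matching: {(1,5), (2,7), (3,6), (4,10)}
Size: 4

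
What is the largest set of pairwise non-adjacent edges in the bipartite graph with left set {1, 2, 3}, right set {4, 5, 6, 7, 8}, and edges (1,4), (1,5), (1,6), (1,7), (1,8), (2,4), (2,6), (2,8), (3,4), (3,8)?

Step 1: List the neighbors of each left vertex:
  1: 4, 5, 6, 7, 8
  2: 4, 6, 8
  3: 4, 8

Step 2: Greedily match left vertices, then look for augmenting paths:
  Match 1 -- 4
  Match 2 -- 6
  Match 3 -- 8
  No augmenting path remains.

Step 3: Verify this is maximum:
  Matching size 3 = min(|L|, |R|) = min(3, 5), which is an upper bound, so this matching is maximum.

Maximum matching: {(1,4), (2,6), (3,8)}
Size: 3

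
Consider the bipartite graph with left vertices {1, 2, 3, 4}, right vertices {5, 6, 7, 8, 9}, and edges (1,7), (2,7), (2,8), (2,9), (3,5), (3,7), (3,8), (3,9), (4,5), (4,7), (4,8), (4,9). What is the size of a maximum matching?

Step 1: List the neighbors of each left vertex:
  1: 7
  2: 7, 8, 9
  3: 5, 7, 8, 9
  4: 5, 7, 8, 9

Step 2: Greedily match left vertices, then look for augmenting paths:
  Match 1 -- 7
  Match 2 -- 8
  Match 3 -- 5
  Match 4 -- 9
  No augmenting path remains.

Step 3: Verify this is maximum:
  Matching size 4 = min(|L|, |R|) = min(4, 5), which is an upper bound, so this matching is maximum.

Maximum matching: {(1,7), (2,8), (3,5), (4,9)}
Size: 4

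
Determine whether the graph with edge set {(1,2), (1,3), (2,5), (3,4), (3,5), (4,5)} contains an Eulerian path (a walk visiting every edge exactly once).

Step 1: Find the degree of each vertex:
  deg(1) = 2
  deg(2) = 2
  deg(3) = 3
  deg(4) = 2
  deg(5) = 3

Step 2: Count vertices with odd degree:
  Odd-degree vertices: 3, 5 (2 total)

Step 3: Apply Euler's theorem:
  - Eulerian circuit exists iff graph is connected and all vertices have even degree
  - Eulerian path exists iff graph is connected and has 0 or 2 odd-degree vertices

Graph is connected with exactly 2 odd-degree vertices (3, 5).
Eulerian path exists (starting and ending at the odd-degree vertices), but no Eulerian circuit.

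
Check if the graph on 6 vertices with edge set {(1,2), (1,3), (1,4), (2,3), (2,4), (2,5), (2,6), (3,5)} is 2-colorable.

Step 1: Attempt 2-coloring using BFS:
  Start at vertex 1, assign color 0
  Color vertex 2 with color 1 (neighbor of 1)
  Color vertex 3 with color 1 (neighbor of 1)
  Color vertex 4 with color 1 (neighbor of 1)

Step 2: Conflict found! Vertices 2 and 3 are adjacent but have the same color.
This means the graph contains an odd cycle.

The graph is NOT bipartite.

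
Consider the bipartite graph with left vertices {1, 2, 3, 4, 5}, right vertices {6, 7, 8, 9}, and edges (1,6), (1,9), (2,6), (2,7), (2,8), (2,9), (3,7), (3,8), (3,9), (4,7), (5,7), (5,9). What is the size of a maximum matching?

Step 1: List the neighbors of each left vertex:
  1: 6, 9
  2: 6, 7, 8, 9
  3: 7, 8, 9
  4: 7
  5: 7, 9

Step 2: Greedily match left vertices, then look for augmenting paths:
  Match 1 -- 6
  Match 2 -- 7
  Match 3 -- 8
  Match 5 -- 9
  No augmenting path remains.

Step 3: Verify this is maximum:
  Matching size 4 = min(|L|, |R|) = min(5, 4), which is an upper bound, so this matching is maximum.

Maximum matching: {(1,6), (2,7), (3,8), (5,9)}
Size: 4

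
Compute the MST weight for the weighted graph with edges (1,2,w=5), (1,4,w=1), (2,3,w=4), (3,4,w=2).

Apply Kruskal's algorithm (sort edges by weight, add if no cycle):

Sorted edges by weight:
  (1,4) w=1
  (3,4) w=2
  (2,3) w=4
  (1,2) w=5

Add edge (1,4) w=1 -- no cycle. Running total: 1
Add edge (3,4) w=2 -- no cycle. Running total: 3
Add edge (2,3) w=4 -- no cycle. Running total: 7

MST edges: (1,4,w=1), (3,4,w=2), (2,3,w=4)
Total MST weight: 1 + 2 + 4 = 7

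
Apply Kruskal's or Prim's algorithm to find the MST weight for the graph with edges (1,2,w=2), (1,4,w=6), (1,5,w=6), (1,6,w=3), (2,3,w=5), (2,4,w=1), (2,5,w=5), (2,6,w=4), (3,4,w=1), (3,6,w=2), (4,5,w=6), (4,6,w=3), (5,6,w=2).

Apply Kruskal's algorithm (sort edges by weight, add if no cycle):

Sorted edges by weight:
  (2,4) w=1
  (3,4) w=1
  (1,2) w=2
  (3,6) w=2
  (5,6) w=2
  (1,6) w=3
  (4,6) w=3
  (2,6) w=4
  (2,3) w=5
  (2,5) w=5
  (1,4) w=6
  (1,5) w=6
  (4,5) w=6

Add edge (2,4) w=1 -- no cycle. Running total: 1
Add edge (3,4) w=1 -- no cycle. Running total: 2
Add edge (1,2) w=2 -- no cycle. Running total: 4
Add edge (3,6) w=2 -- no cycle. Running total: 6
Add edge (5,6) w=2 -- no cycle. Running total: 8

MST edges: (2,4,w=1), (3,4,w=1), (1,2,w=2), (3,6,w=2), (5,6,w=2)
Total MST weight: 1 + 1 + 2 + 2 + 2 = 8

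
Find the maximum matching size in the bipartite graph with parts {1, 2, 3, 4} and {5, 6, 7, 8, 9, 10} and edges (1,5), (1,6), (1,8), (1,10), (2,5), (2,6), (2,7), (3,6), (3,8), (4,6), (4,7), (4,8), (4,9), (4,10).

Step 1: List the neighbors of each left vertex:
  1: 5, 6, 8, 10
  2: 5, 6, 7
  3: 6, 8
  4: 6, 7, 8, 9, 10

Step 2: Greedily match left vertices, then look for augmenting paths:
  Match 1 -- 5
  Match 2 -- 6
  Match 3 -- 8
  Match 4 -- 7
  No augmenting path remains.

Step 3: Verify this is maximum:
  Matching size 4 = min(|L|, |R|) = min(4, 6), which is an upper bound, so this matching is maximum.

Maximum matching: {(1,5), (2,6), (3,8), (4,7)}
Size: 4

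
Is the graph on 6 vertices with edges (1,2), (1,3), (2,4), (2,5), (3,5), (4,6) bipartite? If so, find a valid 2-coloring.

Step 1: Attempt 2-coloring using BFS:
  Start at vertex 1, assign color 0
  Color vertex 2 with color 1 (neighbor of 1)
  Color vertex 3 with color 1 (neighbor of 1)
  Color vertex 4 with color 0 (neighbor of 2)
  Color vertex 5 with color 0 (neighbor of 2)
  Color vertex 6 with color 1 (neighbor of 4)

Step 2: 2-coloring succeeded. No conflicts found.
  Set A (color 0): {1, 4, 5}
  Set B (color 1): {2, 3, 6}

The graph is bipartite with partition {1, 4, 5}, {2, 3, 6}.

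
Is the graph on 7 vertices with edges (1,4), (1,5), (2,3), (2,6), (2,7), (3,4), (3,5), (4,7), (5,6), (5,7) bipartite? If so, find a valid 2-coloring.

Step 1: Attempt 2-coloring using BFS:
  Start at vertex 1, assign color 0
  Color vertex 4 with color 1 (neighbor of 1)
  Color vertex 5 with color 1 (neighbor of 1)
  Color vertex 3 with color 0 (neighbor of 4)
  Color vertex 7 with color 0 (neighbor of 4)
  Color vertex 6 with color 0 (neighbor of 5)
  Color vertex 2 with color 1 (neighbor of 3)

Step 2: 2-coloring succeeded. No conflicts found.
  Set A (color 0): {1, 3, 6, 7}
  Set B (color 1): {2, 4, 5}

The graph is bipartite with partition {1, 3, 6, 7}, {2, 4, 5}.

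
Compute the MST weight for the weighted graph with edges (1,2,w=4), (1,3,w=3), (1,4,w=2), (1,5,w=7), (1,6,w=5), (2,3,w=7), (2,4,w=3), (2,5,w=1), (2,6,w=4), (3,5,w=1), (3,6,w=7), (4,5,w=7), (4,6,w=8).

Apply Kruskal's algorithm (sort edges by weight, add if no cycle):

Sorted edges by weight:
  (2,5) w=1
  (3,5) w=1
  (1,4) w=2
  (1,3) w=3
  (2,4) w=3
  (1,2) w=4
  (2,6) w=4
  (1,6) w=5
  (1,5) w=7
  (2,3) w=7
  (3,6) w=7
  (4,5) w=7
  (4,6) w=8

Add edge (2,5) w=1 -- no cycle. Running total: 1
Add edge (3,5) w=1 -- no cycle. Running total: 2
Add edge (1,4) w=2 -- no cycle. Running total: 4
Add edge (1,3) w=3 -- no cycle. Running total: 7
Skip edge (2,4) w=3 -- would create cycle
Skip edge (1,2) w=4 -- would create cycle
Add edge (2,6) w=4 -- no cycle. Running total: 11

MST edges: (2,5,w=1), (3,5,w=1), (1,4,w=2), (1,3,w=3), (2,6,w=4)
Total MST weight: 1 + 1 + 2 + 3 + 4 = 11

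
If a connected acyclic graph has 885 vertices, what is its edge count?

A tree on n vertices always has exactly n - 1 edges.
For n = 885: edges = 885 - 1 = 884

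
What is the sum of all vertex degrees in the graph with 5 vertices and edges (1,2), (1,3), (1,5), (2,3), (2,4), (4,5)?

Step 1: Count edges incident to each vertex:
  deg(1) = 3 (neighbors: 2, 3, 5)
  deg(2) = 3 (neighbors: 1, 3, 4)
  deg(3) = 2 (neighbors: 1, 2)
  deg(4) = 2 (neighbors: 2, 5)
  deg(5) = 2 (neighbors: 1, 4)

Step 2: Sum all degrees:
  3 + 3 + 2 + 2 + 2 = 12

Verification: sum of degrees = 2 * |E| = 2 * 6 = 12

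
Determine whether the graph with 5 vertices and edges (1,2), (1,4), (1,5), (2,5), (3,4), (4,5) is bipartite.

Step 1: Attempt 2-coloring using BFS:
  Start at vertex 1, assign color 0
  Color vertex 2 with color 1 (neighbor of 1)
  Color vertex 4 with color 1 (neighbor of 1)
  Color vertex 5 with color 1 (neighbor of 1)

Step 2: Conflict found! Vertices 2 and 5 are adjacent but have the same color.
This means the graph contains an odd cycle.

The graph is NOT bipartite.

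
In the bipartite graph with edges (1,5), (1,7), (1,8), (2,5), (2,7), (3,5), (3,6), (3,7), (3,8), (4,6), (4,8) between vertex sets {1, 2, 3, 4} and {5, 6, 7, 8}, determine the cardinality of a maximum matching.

Step 1: List the neighbors of each left vertex:
  1: 5, 7, 8
  2: 5, 7
  3: 5, 6, 7, 8
  4: 6, 8

Step 2: Greedily match left vertices, then look for augmenting paths:
  Match 1 -- 5
  Match 2 -- 7
  Match 3 -- 6
  Match 4 -- 8
  No augmenting path remains.

Step 3: Verify this is maximum:
  Matching size 4 = min(|L|, |R|) = min(4, 4), which is an upper bound, so this matching is maximum.

Maximum matching: {(1,5), (2,7), (3,6), (4,8)}
Size: 4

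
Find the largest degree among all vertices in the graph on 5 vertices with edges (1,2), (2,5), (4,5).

Step 1: Count edges incident to each vertex:
  deg(1) = 1 (neighbors: 2)
  deg(2) = 2 (neighbors: 1, 5)
  deg(3) = 0 (neighbors: none)
  deg(4) = 1 (neighbors: 5)
  deg(5) = 2 (neighbors: 2, 4)

Step 2: Find maximum:
  max(1, 2, 0, 1, 2) = 2 (vertex 2)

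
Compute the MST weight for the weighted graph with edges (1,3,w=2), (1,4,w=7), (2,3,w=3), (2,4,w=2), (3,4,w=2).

Apply Kruskal's algorithm (sort edges by weight, add if no cycle):

Sorted edges by weight:
  (1,3) w=2
  (2,4) w=2
  (3,4) w=2
  (2,3) w=3
  (1,4) w=7

Add edge (1,3) w=2 -- no cycle. Running total: 2
Add edge (2,4) w=2 -- no cycle. Running total: 4
Add edge (3,4) w=2 -- no cycle. Running total: 6

MST edges: (1,3,w=2), (2,4,w=2), (3,4,w=2)
Total MST weight: 2 + 2 + 2 = 6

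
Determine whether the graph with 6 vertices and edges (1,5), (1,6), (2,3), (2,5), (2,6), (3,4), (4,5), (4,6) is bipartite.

Step 1: Attempt 2-coloring using BFS:
  Start at vertex 1, assign color 0
  Color vertex 5 with color 1 (neighbor of 1)
  Color vertex 6 with color 1 (neighbor of 1)
  Color vertex 2 with color 0 (neighbor of 5)
  Color vertex 4 with color 0 (neighbor of 5)
  Color vertex 3 with color 1 (neighbor of 2)

Step 2: 2-coloring succeeded. No conflicts found.
  Set A (color 0): {1, 2, 4}
  Set B (color 1): {3, 5, 6}

The graph is bipartite with partition {1, 2, 4}, {3, 5, 6}.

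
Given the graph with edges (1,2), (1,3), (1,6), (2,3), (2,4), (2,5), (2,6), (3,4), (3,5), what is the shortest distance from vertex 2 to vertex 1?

Step 1: Build adjacency list:
  1: 2, 3, 6
  2: 1, 3, 4, 5, 6
  3: 1, 2, 4, 5
  4: 2, 3
  5: 2, 3
  6: 1, 2

Step 2: BFS from vertex 2 to find shortest path to 1:
  vertex 1 reached at distance 1

Step 3: Shortest path: 2 -> 1
Path length: 1 edge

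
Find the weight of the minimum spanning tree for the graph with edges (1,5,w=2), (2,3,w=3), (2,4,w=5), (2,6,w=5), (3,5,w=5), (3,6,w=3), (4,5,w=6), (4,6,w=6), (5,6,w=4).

Apply Kruskal's algorithm (sort edges by weight, add if no cycle):

Sorted edges by weight:
  (1,5) w=2
  (2,3) w=3
  (3,6) w=3
  (5,6) w=4
  (2,4) w=5
  (2,6) w=5
  (3,5) w=5
  (4,5) w=6
  (4,6) w=6

Add edge (1,5) w=2 -- no cycle. Running total: 2
Add edge (2,3) w=3 -- no cycle. Running total: 5
Add edge (3,6) w=3 -- no cycle. Running total: 8
Add edge (5,6) w=4 -- no cycle. Running total: 12
Add edge (2,4) w=5 -- no cycle. Running total: 17

MST edges: (1,5,w=2), (2,3,w=3), (3,6,w=3), (5,6,w=4), (2,4,w=5)
Total MST weight: 2 + 3 + 3 + 4 + 5 = 17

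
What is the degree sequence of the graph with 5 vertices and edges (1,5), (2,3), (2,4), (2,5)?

Step 1: Count edges incident to each vertex:
  deg(1) = 1 (neighbors: 5)
  deg(2) = 3 (neighbors: 3, 4, 5)
  deg(3) = 1 (neighbors: 2)
  deg(4) = 1 (neighbors: 2)
  deg(5) = 2 (neighbors: 1, 2)

Step 2: Sort degrees in non-increasing order:
  Degrees: [1, 3, 1, 1, 2] -> sorted: [3, 2, 1, 1, 1]

Degree sequence: [3, 2, 1, 1, 1]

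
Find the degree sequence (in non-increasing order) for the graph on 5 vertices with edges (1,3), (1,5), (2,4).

Step 1: Count edges incident to each vertex:
  deg(1) = 2 (neighbors: 3, 5)
  deg(2) = 1 (neighbors: 4)
  deg(3) = 1 (neighbors: 1)
  deg(4) = 1 (neighbors: 2)
  deg(5) = 1 (neighbors: 1)

Step 2: Sort degrees in non-increasing order:
  Degrees: [2, 1, 1, 1, 1] -> sorted: [2, 1, 1, 1, 1]

Degree sequence: [2, 1, 1, 1, 1]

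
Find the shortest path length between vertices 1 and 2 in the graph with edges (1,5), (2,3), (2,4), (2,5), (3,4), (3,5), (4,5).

Step 1: Build adjacency list:
  1: 5
  2: 3, 4, 5
  3: 2, 4, 5
  4: 2, 3, 5
  5: 1, 2, 3, 4

Step 2: BFS from vertex 1 to find shortest path to 2:
  vertex 5 reached at distance 1
  vertex 2 reached at distance 2

Step 3: Shortest path: 1 -> 5 -> 2
Path length: 2 edges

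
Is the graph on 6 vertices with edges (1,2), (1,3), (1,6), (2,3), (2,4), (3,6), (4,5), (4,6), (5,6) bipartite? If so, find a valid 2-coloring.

Step 1: Attempt 2-coloring using BFS:
  Start at vertex 1, assign color 0
  Color vertex 2 with color 1 (neighbor of 1)
  Color vertex 3 with color 1 (neighbor of 1)
  Color vertex 6 with color 1 (neighbor of 1)

Step 2: Conflict found! Vertices 2 and 3 are adjacent but have the same color.
This means the graph contains an odd cycle.

The graph is NOT bipartite.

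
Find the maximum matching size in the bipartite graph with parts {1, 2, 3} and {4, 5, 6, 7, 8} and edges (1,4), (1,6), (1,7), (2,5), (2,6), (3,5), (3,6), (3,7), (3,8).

Step 1: List the neighbors of each left vertex:
  1: 4, 6, 7
  2: 5, 6
  3: 5, 6, 7, 8

Step 2: Greedily match left vertices, then look for augmenting paths:
  Match 1 -- 4
  Match 2 -- 5
  Match 3 -- 6
  No augmenting path remains.

Step 3: Verify this is maximum:
  Matching size 3 = min(|L|, |R|) = min(3, 5), which is an upper bound, so this matching is maximum.

Maximum matching: {(1,4), (2,5), (3,6)}
Size: 3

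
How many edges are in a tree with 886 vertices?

A tree on n vertices always has exactly n - 1 edges.
For n = 886: edges = 886 - 1 = 885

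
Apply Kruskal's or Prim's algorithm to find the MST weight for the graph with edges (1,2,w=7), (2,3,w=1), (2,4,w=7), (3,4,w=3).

Apply Kruskal's algorithm (sort edges by weight, add if no cycle):

Sorted edges by weight:
  (2,3) w=1
  (3,4) w=3
  (1,2) w=7
  (2,4) w=7

Add edge (2,3) w=1 -- no cycle. Running total: 1
Add edge (3,4) w=3 -- no cycle. Running total: 4
Add edge (1,2) w=7 -- no cycle. Running total: 11

MST edges: (2,3,w=1), (3,4,w=3), (1,2,w=7)
Total MST weight: 1 + 3 + 7 = 11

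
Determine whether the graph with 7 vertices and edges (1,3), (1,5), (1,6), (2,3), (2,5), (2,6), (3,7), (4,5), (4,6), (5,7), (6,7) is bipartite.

Step 1: Attempt 2-coloring using BFS:
  Start at vertex 1, assign color 0
  Color vertex 3 with color 1 (neighbor of 1)
  Color vertex 5 with color 1 (neighbor of 1)
  Color vertex 6 with color 1 (neighbor of 1)
  Color vertex 2 with color 0 (neighbor of 3)
  Color vertex 7 with color 0 (neighbor of 3)
  Color vertex 4 with color 0 (neighbor of 5)

Step 2: 2-coloring succeeded. No conflicts found.
  Set A (color 0): {1, 2, 4, 7}
  Set B (color 1): {3, 5, 6}

The graph is bipartite with partition {1, 2, 4, 7}, {3, 5, 6}.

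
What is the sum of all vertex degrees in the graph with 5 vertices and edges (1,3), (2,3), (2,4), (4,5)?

Step 1: Count edges incident to each vertex:
  deg(1) = 1 (neighbors: 3)
  deg(2) = 2 (neighbors: 3, 4)
  deg(3) = 2 (neighbors: 1, 2)
  deg(4) = 2 (neighbors: 2, 5)
  deg(5) = 1 (neighbors: 4)

Step 2: Sum all degrees:
  1 + 2 + 2 + 2 + 1 = 8

Verification: sum of degrees = 2 * |E| = 2 * 4 = 8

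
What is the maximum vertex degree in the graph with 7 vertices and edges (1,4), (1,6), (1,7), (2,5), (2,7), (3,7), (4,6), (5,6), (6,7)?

Step 1: Count edges incident to each vertex:
  deg(1) = 3 (neighbors: 4, 6, 7)
  deg(2) = 2 (neighbors: 5, 7)
  deg(3) = 1 (neighbors: 7)
  deg(4) = 2 (neighbors: 1, 6)
  deg(5) = 2 (neighbors: 2, 6)
  deg(6) = 4 (neighbors: 1, 4, 5, 7)
  deg(7) = 4 (neighbors: 1, 2, 3, 6)

Step 2: Find maximum:
  max(3, 2, 1, 2, 2, 4, 4) = 4 (vertex 6)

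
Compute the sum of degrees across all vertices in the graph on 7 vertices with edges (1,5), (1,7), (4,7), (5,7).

Step 1: Count edges incident to each vertex:
  deg(1) = 2 (neighbors: 5, 7)
  deg(2) = 0 (neighbors: none)
  deg(3) = 0 (neighbors: none)
  deg(4) = 1 (neighbors: 7)
  deg(5) = 2 (neighbors: 1, 7)
  deg(6) = 0 (neighbors: none)
  deg(7) = 3 (neighbors: 1, 4, 5)

Step 2: Sum all degrees:
  2 + 0 + 0 + 1 + 2 + 0 + 3 = 8

Verification: sum of degrees = 2 * |E| = 2 * 4 = 8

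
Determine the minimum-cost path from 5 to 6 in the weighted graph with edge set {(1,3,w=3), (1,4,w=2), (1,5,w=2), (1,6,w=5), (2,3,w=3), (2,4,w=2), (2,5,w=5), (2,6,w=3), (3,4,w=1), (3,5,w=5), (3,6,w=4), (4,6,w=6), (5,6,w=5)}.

Step 1: Build adjacency list with weights:
  1: 3(w=3), 4(w=2), 5(w=2), 6(w=5)
  2: 3(w=3), 4(w=2), 5(w=5), 6(w=3)
  3: 1(w=3), 2(w=3), 4(w=1), 5(w=5), 6(w=4)
  4: 1(w=2), 2(w=2), 3(w=1), 6(w=6)
  5: 1(w=2), 2(w=5), 3(w=5), 6(w=5)
  6: 1(w=5), 2(w=3), 3(w=4), 4(w=6), 5(w=5)

Step 2: Apply Dijkstra's algorithm from vertex 5:
  Visit vertex 5 (distance=0)
    Update dist[1] = 2
    Update dist[2] = 5
    Update dist[3] = 5
    Update dist[6] = 5
  Visit vertex 1 (distance=2)
    Update dist[4] = 4
  Visit vertex 4 (distance=4)
  Visit vertex 2 (distance=5)
  Visit vertex 3 (distance=5)
  Visit vertex 6 (distance=5)

Step 3: Shortest path: 5 -> 6
Total weight: 5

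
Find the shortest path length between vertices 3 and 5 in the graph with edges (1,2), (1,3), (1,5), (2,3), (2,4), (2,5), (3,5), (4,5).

Step 1: Build adjacency list:
  1: 2, 3, 5
  2: 1, 3, 4, 5
  3: 1, 2, 5
  4: 2, 5
  5: 1, 2, 3, 4

Step 2: BFS from vertex 3 to find shortest path to 5:
  vertex 1 reached at distance 1
  vertex 2 reached at distance 1
  vertex 5 reached at distance 1

Step 3: Shortest path: 3 -> 5
Path length: 1 edge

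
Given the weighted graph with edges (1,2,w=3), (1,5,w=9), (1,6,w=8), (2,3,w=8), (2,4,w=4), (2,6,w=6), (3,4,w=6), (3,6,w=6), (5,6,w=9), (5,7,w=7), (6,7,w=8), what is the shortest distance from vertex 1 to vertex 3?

Step 1: Build adjacency list with weights:
  1: 2(w=3), 5(w=9), 6(w=8)
  2: 1(w=3), 3(w=8), 4(w=4), 6(w=6)
  3: 2(w=8), 4(w=6), 6(w=6)
  4: 2(w=4), 3(w=6)
  5: 1(w=9), 6(w=9), 7(w=7)
  6: 1(w=8), 2(w=6), 3(w=6), 5(w=9), 7(w=8)
  7: 5(w=7), 6(w=8)

Step 2: Apply Dijkstra's algorithm from vertex 1:
  Visit vertex 1 (distance=0)
    Update dist[2] = 3
    Update dist[5] = 9
    Update dist[6] = 8
  Visit vertex 2 (distance=3)
    Update dist[3] = 11
    Update dist[4] = 7
  Visit vertex 4 (distance=7)
  Visit vertex 6 (distance=8)
    Update dist[7] = 16
  Visit vertex 5 (distance=9)
  Visit vertex 3 (distance=11)

Step 3: Shortest path: 1 -> 2 -> 3
Total weight: 3 + 8 = 11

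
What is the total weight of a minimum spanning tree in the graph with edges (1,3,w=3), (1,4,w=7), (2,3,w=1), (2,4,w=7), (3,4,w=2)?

Apply Kruskal's algorithm (sort edges by weight, add if no cycle):

Sorted edges by weight:
  (2,3) w=1
  (3,4) w=2
  (1,3) w=3
  (1,4) w=7
  (2,4) w=7

Add edge (2,3) w=1 -- no cycle. Running total: 1
Add edge (3,4) w=2 -- no cycle. Running total: 3
Add edge (1,3) w=3 -- no cycle. Running total: 6

MST edges: (2,3,w=1), (3,4,w=2), (1,3,w=3)
Total MST weight: 1 + 2 + 3 = 6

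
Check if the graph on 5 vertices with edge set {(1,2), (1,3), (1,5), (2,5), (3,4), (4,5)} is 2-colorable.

Step 1: Attempt 2-coloring using BFS:
  Start at vertex 1, assign color 0
  Color vertex 2 with color 1 (neighbor of 1)
  Color vertex 3 with color 1 (neighbor of 1)
  Color vertex 5 with color 1 (neighbor of 1)

Step 2: Conflict found! Vertices 2 and 5 are adjacent but have the same color.
This means the graph contains an odd cycle.

The graph is NOT bipartite.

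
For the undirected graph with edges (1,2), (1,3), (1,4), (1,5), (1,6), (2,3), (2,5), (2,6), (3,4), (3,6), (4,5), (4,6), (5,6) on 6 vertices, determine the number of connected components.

Step 1: Build adjacency list from edges:
  1: 2, 3, 4, 5, 6
  2: 1, 3, 5, 6
  3: 1, 2, 4, 6
  4: 1, 3, 5, 6
  5: 1, 2, 4, 6
  6: 1, 2, 3, 4, 5

Step 2: Run BFS/DFS from vertex 1:
  Visited: {1, 2, 3, 4, 5, 6}
  Reached 6 of 6 vertices

Step 3: All 6 vertices reached from vertex 1, so the graph is connected.
Number of connected components: 1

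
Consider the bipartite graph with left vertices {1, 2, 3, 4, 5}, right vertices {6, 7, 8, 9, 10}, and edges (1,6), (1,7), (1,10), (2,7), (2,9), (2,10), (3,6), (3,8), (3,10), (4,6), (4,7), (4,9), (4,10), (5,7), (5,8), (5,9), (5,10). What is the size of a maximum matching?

Step 1: List the neighbors of each left vertex:
  1: 6, 7, 10
  2: 7, 9, 10
  3: 6, 8, 10
  4: 6, 7, 9, 10
  5: 7, 8, 9, 10

Step 2: Greedily match left vertices, then look for augmenting paths:
  Match 1 -- 6
  Match 2 -- 7
  Match 3 -- 8
  Match 4 -- 9
  Match 5 -- 10
  No augmenting path remains.

Step 3: Verify this is maximum:
  Matching size 5 = min(|L|, |R|) = min(5, 5), which is an upper bound, so this matching is maximum.

Maximum matching: {(1,6), (2,7), (3,8), (4,9), (5,10)}
Size: 5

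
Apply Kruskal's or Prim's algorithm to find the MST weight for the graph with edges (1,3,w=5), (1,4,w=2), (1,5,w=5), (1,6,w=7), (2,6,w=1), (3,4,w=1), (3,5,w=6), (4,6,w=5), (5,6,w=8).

Apply Kruskal's algorithm (sort edges by weight, add if no cycle):

Sorted edges by weight:
  (2,6) w=1
  (3,4) w=1
  (1,4) w=2
  (1,3) w=5
  (1,5) w=5
  (4,6) w=5
  (3,5) w=6
  (1,6) w=7
  (5,6) w=8

Add edge (2,6) w=1 -- no cycle. Running total: 1
Add edge (3,4) w=1 -- no cycle. Running total: 2
Add edge (1,4) w=2 -- no cycle. Running total: 4
Skip edge (1,3) w=5 -- would create cycle
Add edge (1,5) w=5 -- no cycle. Running total: 9
Add edge (4,6) w=5 -- no cycle. Running total: 14

MST edges: (2,6,w=1), (3,4,w=1), (1,4,w=2), (1,5,w=5), (4,6,w=5)
Total MST weight: 1 + 1 + 2 + 5 + 5 = 14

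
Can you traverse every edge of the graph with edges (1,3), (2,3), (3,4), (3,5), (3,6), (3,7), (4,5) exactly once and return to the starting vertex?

Step 1: Find the degree of each vertex:
  deg(1) = 1
  deg(2) = 1
  deg(3) = 6
  deg(4) = 2
  deg(5) = 2
  deg(6) = 1
  deg(7) = 1

Step 2: Count vertices with odd degree:
  Odd-degree vertices: 1, 2, 6, 7 (4 total)

Step 3: Apply Euler's theorem:
  - Eulerian circuit exists iff graph is connected and all vertices have even degree
  - Eulerian path exists iff graph is connected and has 0 or 2 odd-degree vertices

Graph has 4 odd-degree vertices (need 0 or 2).
Neither Eulerian path nor Eulerian circuit exists.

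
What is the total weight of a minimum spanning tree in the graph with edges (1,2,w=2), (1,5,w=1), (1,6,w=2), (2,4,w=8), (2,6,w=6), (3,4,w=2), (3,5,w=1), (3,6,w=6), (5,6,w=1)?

Apply Kruskal's algorithm (sort edges by weight, add if no cycle):

Sorted edges by weight:
  (1,5) w=1
  (3,5) w=1
  (5,6) w=1
  (1,2) w=2
  (1,6) w=2
  (3,4) w=2
  (2,6) w=6
  (3,6) w=6
  (2,4) w=8

Add edge (1,5) w=1 -- no cycle. Running total: 1
Add edge (3,5) w=1 -- no cycle. Running total: 2
Add edge (5,6) w=1 -- no cycle. Running total: 3
Add edge (1,2) w=2 -- no cycle. Running total: 5
Skip edge (1,6) w=2 -- would create cycle
Add edge (3,4) w=2 -- no cycle. Running total: 7

MST edges: (1,5,w=1), (3,5,w=1), (5,6,w=1), (1,2,w=2), (3,4,w=2)
Total MST weight: 1 + 1 + 1 + 2 + 2 = 7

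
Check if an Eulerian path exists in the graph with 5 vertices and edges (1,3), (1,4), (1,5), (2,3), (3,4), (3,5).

Step 1: Find the degree of each vertex:
  deg(1) = 3
  deg(2) = 1
  deg(3) = 4
  deg(4) = 2
  deg(5) = 2

Step 2: Count vertices with odd degree:
  Odd-degree vertices: 1, 2 (2 total)

Step 3: Apply Euler's theorem:
  - Eulerian circuit exists iff graph is connected and all vertices have even degree
  - Eulerian path exists iff graph is connected and has 0 or 2 odd-degree vertices

Graph is connected with exactly 2 odd-degree vertices (1, 2).
Eulerian path exists (starting and ending at the odd-degree vertices), but no Eulerian circuit.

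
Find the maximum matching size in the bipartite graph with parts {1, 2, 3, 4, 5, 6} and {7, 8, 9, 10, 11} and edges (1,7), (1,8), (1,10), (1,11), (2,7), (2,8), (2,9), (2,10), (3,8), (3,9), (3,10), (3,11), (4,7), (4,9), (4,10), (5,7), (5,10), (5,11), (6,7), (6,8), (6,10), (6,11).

Step 1: List the neighbors of each left vertex:
  1: 7, 8, 10, 11
  2: 7, 8, 9, 10
  3: 8, 9, 10, 11
  4: 7, 9, 10
  5: 7, 10, 11
  6: 7, 8, 10, 11

Step 2: Greedily match left vertices, then look for augmenting paths:
  Match 1 -- 7
  Match 2 -- 8
  Match 3 -- 9
  Match 4 -- 10
  Match 5 -- 11
  No augmenting path remains.

Step 3: Verify this is maximum:
  Matching size 5 = min(|L|, |R|) = min(6, 5), which is an upper bound, so this matching is maximum.

Maximum matching: {(1,7), (2,8), (3,9), (4,10), (5,11)}
Size: 5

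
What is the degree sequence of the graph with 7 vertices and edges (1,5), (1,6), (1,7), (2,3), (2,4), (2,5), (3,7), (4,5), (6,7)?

Step 1: Count edges incident to each vertex:
  deg(1) = 3 (neighbors: 5, 6, 7)
  deg(2) = 3 (neighbors: 3, 4, 5)
  deg(3) = 2 (neighbors: 2, 7)
  deg(4) = 2 (neighbors: 2, 5)
  deg(5) = 3 (neighbors: 1, 2, 4)
  deg(6) = 2 (neighbors: 1, 7)
  deg(7) = 3 (neighbors: 1, 3, 6)

Step 2: Sort degrees in non-increasing order:
  Degrees: [3, 3, 2, 2, 3, 2, 3] -> sorted: [3, 3, 3, 3, 2, 2, 2]

Degree sequence: [3, 3, 3, 3, 2, 2, 2]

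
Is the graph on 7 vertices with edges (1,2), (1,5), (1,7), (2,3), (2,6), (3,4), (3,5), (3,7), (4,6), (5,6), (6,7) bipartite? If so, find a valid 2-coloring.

Step 1: Attempt 2-coloring using BFS:
  Start at vertex 1, assign color 0
  Color vertex 2 with color 1 (neighbor of 1)
  Color vertex 5 with color 1 (neighbor of 1)
  Color vertex 7 with color 1 (neighbor of 1)
  Color vertex 3 with color 0 (neighbor of 2)
  Color vertex 6 with color 0 (neighbor of 2)
  Color vertex 4 with color 1 (neighbor of 3)

Step 2: 2-coloring succeeded. No conflicts found.
  Set A (color 0): {1, 3, 6}
  Set B (color 1): {2, 4, 5, 7}

The graph is bipartite with partition {1, 3, 6}, {2, 4, 5, 7}.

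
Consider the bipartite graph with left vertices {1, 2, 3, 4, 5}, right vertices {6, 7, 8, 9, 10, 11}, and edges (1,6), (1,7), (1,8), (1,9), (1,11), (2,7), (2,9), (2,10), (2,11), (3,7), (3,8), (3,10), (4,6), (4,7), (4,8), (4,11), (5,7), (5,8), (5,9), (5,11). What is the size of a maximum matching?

Step 1: List the neighbors of each left vertex:
  1: 6, 7, 8, 9, 11
  2: 7, 9, 10, 11
  3: 7, 8, 10
  4: 6, 7, 8, 11
  5: 7, 8, 9, 11

Step 2: Greedily match left vertices, then look for augmenting paths:
  Match 1 -- 6
  Match 2 -- 7
  Match 3 -- 8
  Match 4 -- 11
  Match 5 -- 9
  No augmenting path remains.

Step 3: Verify this is maximum:
  Matching size 5 = min(|L|, |R|) = min(5, 6), which is an upper bound, so this matching is maximum.

Maximum matching: {(1,6), (2,7), (3,8), (4,11), (5,9)}
Size: 5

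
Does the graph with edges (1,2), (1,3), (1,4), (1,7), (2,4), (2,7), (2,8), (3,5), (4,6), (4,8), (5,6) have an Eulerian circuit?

Step 1: Find the degree of each vertex:
  deg(1) = 4
  deg(2) = 4
  deg(3) = 2
  deg(4) = 4
  deg(5) = 2
  deg(6) = 2
  deg(7) = 2
  deg(8) = 2

Step 2: Count vertices with odd degree:
  All vertices have even degree (0 odd-degree vertices)

Step 3: Apply Euler's theorem:
  - Eulerian circuit exists iff graph is connected and all vertices have even degree
  - Eulerian path exists iff graph is connected and has 0 or 2 odd-degree vertices

Graph is connected with 0 odd-degree vertices.
Both Eulerian circuit and Eulerian path exist.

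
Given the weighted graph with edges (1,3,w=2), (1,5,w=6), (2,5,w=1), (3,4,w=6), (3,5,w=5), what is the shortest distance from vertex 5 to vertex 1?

Step 1: Build adjacency list with weights:
  1: 3(w=2), 5(w=6)
  2: 5(w=1)
  3: 1(w=2), 4(w=6), 5(w=5)
  4: 3(w=6)
  5: 1(w=6), 2(w=1), 3(w=5)

Step 2: Apply Dijkstra's algorithm from vertex 5:
  Visit vertex 5 (distance=0)
    Update dist[1] = 6
    Update dist[2] = 1
    Update dist[3] = 5
  Visit vertex 2 (distance=1)
  Visit vertex 3 (distance=5)
    Update dist[4] = 11
  Visit vertex 1 (distance=6)

Step 3: Shortest path: 5 -> 1
Total weight: 6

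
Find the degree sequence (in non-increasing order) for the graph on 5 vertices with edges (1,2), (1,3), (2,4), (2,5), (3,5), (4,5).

Step 1: Count edges incident to each vertex:
  deg(1) = 2 (neighbors: 2, 3)
  deg(2) = 3 (neighbors: 1, 4, 5)
  deg(3) = 2 (neighbors: 1, 5)
  deg(4) = 2 (neighbors: 2, 5)
  deg(5) = 3 (neighbors: 2, 3, 4)

Step 2: Sort degrees in non-increasing order:
  Degrees: [2, 3, 2, 2, 3] -> sorted: [3, 3, 2, 2, 2]

Degree sequence: [3, 3, 2, 2, 2]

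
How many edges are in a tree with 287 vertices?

A tree on n vertices always has exactly n - 1 edges.
For n = 287: edges = 287 - 1 = 286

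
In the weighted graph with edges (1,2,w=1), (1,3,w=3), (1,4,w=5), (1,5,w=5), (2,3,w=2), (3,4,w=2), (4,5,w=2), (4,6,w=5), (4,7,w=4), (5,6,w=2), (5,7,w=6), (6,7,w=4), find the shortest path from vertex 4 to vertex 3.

Step 1: Build adjacency list with weights:
  1: 2(w=1), 3(w=3), 4(w=5), 5(w=5)
  2: 1(w=1), 3(w=2)
  3: 1(w=3), 2(w=2), 4(w=2)
  4: 1(w=5), 3(w=2), 5(w=2), 6(w=5), 7(w=4)
  5: 1(w=5), 4(w=2), 6(w=2), 7(w=6)
  6: 4(w=5), 5(w=2), 7(w=4)
  7: 4(w=4), 5(w=6), 6(w=4)

Step 2: Apply Dijkstra's algorithm from vertex 4:
  Visit vertex 4 (distance=0)
    Update dist[1] = 5
    Update dist[3] = 2
    Update dist[5] = 2
    Update dist[6] = 5
    Update dist[7] = 4
  Visit vertex 3 (distance=2)
    Update dist[2] = 4

Step 3: Shortest path: 4 -> 3
Total weight: 2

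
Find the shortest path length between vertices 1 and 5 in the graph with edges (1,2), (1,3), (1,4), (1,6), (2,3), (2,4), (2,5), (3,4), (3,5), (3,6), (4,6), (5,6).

Step 1: Build adjacency list:
  1: 2, 3, 4, 6
  2: 1, 3, 4, 5
  3: 1, 2, 4, 5, 6
  4: 1, 2, 3, 6
  5: 2, 3, 6
  6: 1, 3, 4, 5

Step 2: BFS from vertex 1 to find shortest path to 5:
  vertex 2 reached at distance 1
  vertex 3 reached at distance 1
  vertex 4 reached at distance 1
  vertex 6 reached at distance 1
  vertex 5 reached at distance 2

Step 3: Shortest path: 1 -> 6 -> 5
Path length: 2 edges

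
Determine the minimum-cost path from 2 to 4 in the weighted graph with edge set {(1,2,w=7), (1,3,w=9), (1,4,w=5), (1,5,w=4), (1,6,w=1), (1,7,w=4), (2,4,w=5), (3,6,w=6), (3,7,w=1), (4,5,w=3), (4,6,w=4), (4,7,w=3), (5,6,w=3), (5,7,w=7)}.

Step 1: Build adjacency list with weights:
  1: 2(w=7), 3(w=9), 4(w=5), 5(w=4), 6(w=1), 7(w=4)
  2: 1(w=7), 4(w=5)
  3: 1(w=9), 6(w=6), 7(w=1)
  4: 1(w=5), 2(w=5), 5(w=3), 6(w=4), 7(w=3)
  5: 1(w=4), 4(w=3), 6(w=3), 7(w=7)
  6: 1(w=1), 3(w=6), 4(w=4), 5(w=3)
  7: 1(w=4), 3(w=1), 4(w=3), 5(w=7)

Step 2: Apply Dijkstra's algorithm from vertex 2:
  Visit vertex 2 (distance=0)
    Update dist[1] = 7
    Update dist[4] = 5
  Visit vertex 4 (distance=5)
    Update dist[5] = 8
    Update dist[6] = 9
    Update dist[7] = 8

Step 3: Shortest path: 2 -> 4
Total weight: 5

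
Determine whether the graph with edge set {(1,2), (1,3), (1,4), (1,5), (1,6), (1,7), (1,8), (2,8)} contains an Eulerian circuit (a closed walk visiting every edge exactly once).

Step 1: Find the degree of each vertex:
  deg(1) = 7
  deg(2) = 2
  deg(3) = 1
  deg(4) = 1
  deg(5) = 1
  deg(6) = 1
  deg(7) = 1
  deg(8) = 2

Step 2: Count vertices with odd degree:
  Odd-degree vertices: 1, 3, 4, 5, 6, 7 (6 total)

Step 3: Apply Euler's theorem:
  - Eulerian circuit exists iff graph is connected and all vertices have even degree
  - Eulerian path exists iff graph is connected and has 0 or 2 odd-degree vertices

Graph has 6 odd-degree vertices (need 0 or 2).
Neither Eulerian path nor Eulerian circuit exists.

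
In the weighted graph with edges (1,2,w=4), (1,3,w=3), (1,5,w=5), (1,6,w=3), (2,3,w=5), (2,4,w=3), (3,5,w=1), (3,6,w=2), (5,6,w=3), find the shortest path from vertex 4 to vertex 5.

Step 1: Build adjacency list with weights:
  1: 2(w=4), 3(w=3), 5(w=5), 6(w=3)
  2: 1(w=4), 3(w=5), 4(w=3)
  3: 1(w=3), 2(w=5), 5(w=1), 6(w=2)
  4: 2(w=3)
  5: 1(w=5), 3(w=1), 6(w=3)
  6: 1(w=3), 3(w=2), 5(w=3)

Step 2: Apply Dijkstra's algorithm from vertex 4:
  Visit vertex 4 (distance=0)
    Update dist[2] = 3
  Visit vertex 2 (distance=3)
    Update dist[1] = 7
    Update dist[3] = 8
  Visit vertex 1 (distance=7)
    Update dist[5] = 12
    Update dist[6] = 10
  Visit vertex 3 (distance=8)
    Update dist[5] = 9
  Visit vertex 5 (distance=9)

Step 3: Shortest path: 4 -> 2 -> 3 -> 5
Total weight: 3 + 5 + 1 = 9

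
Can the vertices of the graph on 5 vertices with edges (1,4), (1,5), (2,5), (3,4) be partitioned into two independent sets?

Step 1: Attempt 2-coloring using BFS:
  Start at vertex 1, assign color 0
  Color vertex 4 with color 1 (neighbor of 1)
  Color vertex 5 with color 1 (neighbor of 1)
  Color vertex 3 with color 0 (neighbor of 4)
  Color vertex 2 with color 0 (neighbor of 5)

Step 2: 2-coloring succeeded. No conflicts found.
  Set A (color 0): {1, 2, 3}
  Set B (color 1): {4, 5}

The graph is bipartite with partition {1, 2, 3}, {4, 5}.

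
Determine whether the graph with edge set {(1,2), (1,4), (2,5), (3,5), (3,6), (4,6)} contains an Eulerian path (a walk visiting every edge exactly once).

Step 1: Find the degree of each vertex:
  deg(1) = 2
  deg(2) = 2
  deg(3) = 2
  deg(4) = 2
  deg(5) = 2
  deg(6) = 2

Step 2: Count vertices with odd degree:
  All vertices have even degree (0 odd-degree vertices)

Step 3: Apply Euler's theorem:
  - Eulerian circuit exists iff graph is connected and all vertices have even degree
  - Eulerian path exists iff graph is connected and has 0 or 2 odd-degree vertices

Graph is connected with 0 odd-degree vertices.
Both Eulerian circuit and Eulerian path exist.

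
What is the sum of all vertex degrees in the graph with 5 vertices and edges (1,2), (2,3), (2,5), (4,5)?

Step 1: Count edges incident to each vertex:
  deg(1) = 1 (neighbors: 2)
  deg(2) = 3 (neighbors: 1, 3, 5)
  deg(3) = 1 (neighbors: 2)
  deg(4) = 1 (neighbors: 5)
  deg(5) = 2 (neighbors: 2, 4)

Step 2: Sum all degrees:
  1 + 3 + 1 + 1 + 2 = 8

Verification: sum of degrees = 2 * |E| = 2 * 4 = 8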